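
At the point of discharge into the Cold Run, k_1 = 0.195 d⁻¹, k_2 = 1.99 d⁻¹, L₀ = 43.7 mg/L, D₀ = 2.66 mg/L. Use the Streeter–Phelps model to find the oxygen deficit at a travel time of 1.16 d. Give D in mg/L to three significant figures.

D ≈ 3.58 mg/L

k_1 L₀/(k_2−k_1) = 0.195×43.7/(1.99−0.195) = 8.522/1.795 = 4.747 mg/L.
e^(−k_1 t) = e^(−0.195×1.160) = 0.7976; e^(−k_2 t) = e^(−1.99×1.160) = 0.09942.
D = 4.747 × (0.7976 − 0.09942) + 2.66 × 0.09942 = 3.314 + 0.2645 = 3.579 mg/L.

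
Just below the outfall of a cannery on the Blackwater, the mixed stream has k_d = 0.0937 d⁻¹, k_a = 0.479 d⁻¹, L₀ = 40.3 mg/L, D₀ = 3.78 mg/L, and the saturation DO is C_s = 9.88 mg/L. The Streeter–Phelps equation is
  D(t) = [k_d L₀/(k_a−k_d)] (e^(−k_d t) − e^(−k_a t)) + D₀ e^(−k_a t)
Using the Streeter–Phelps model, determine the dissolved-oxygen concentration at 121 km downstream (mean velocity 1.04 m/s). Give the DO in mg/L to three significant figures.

DO ≈ 4.40 mg/L

Travel time t = x/v = 121 km / (1.04 m/s) = 121000 m / 1.04 m/s = 116300 s = 1.347 d.
k_d L₀/(k_a−k_d) = 0.0937×40.3/(0.479−0.0937) = 3.776/0.3853 = 9.800 mg/L.
e^(−k_d t) = e^(−0.0937×1.347) = 0.8815; e^(−k_a t) = e^(−0.479×1.347) = 0.5247.
D = 9.800 × (0.8815 − 0.5247) + 3.78 × 0.5247 = 3.497 + 1.983 = 5.480 mg/L.
DO = C_s − D = 9.88 − 5.480 = 4.400 mg/L.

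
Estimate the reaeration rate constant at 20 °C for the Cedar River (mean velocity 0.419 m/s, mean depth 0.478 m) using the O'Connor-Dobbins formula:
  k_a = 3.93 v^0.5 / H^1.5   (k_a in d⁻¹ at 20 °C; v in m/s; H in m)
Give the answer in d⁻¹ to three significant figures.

k_a = 3.93 × 0.419^0.5 / 0.478^1.5 = 3.93 × 0.6473 / 0.3305 = 7.698 d⁻¹.

k_a ≈ 7.70 d⁻¹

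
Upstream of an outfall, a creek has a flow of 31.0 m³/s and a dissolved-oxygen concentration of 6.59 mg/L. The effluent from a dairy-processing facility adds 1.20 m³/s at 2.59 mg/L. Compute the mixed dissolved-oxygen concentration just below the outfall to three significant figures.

6.44 mg/L

Flow-weighted mixing: C = (Q_r C_r + Q_w C_w)/(Q_r + Q_w)
= (31.0×6.59 + 1.20×2.59)/(31.0 + 1.20) = 207.4/32.20 = 6.441 mg/L.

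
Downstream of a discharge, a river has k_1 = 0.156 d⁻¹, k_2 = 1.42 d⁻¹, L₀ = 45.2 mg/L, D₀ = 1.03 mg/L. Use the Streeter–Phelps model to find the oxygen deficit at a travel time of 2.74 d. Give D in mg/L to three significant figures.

k_1 L₀/(k_2−k_1) = 0.156×45.2/(1.42−0.156) = 7.051/1.264 = 5.578 mg/L.
e^(−k_1 t) = e^(−0.156×2.740) = 0.6522; e^(−k_2 t) = e^(−1.42×2.740) = 0.02043.
D = 5.578 × (0.6522 − 0.02043) + 1.03 × 0.02043 = 3.524 + 0.02104 = 3.545 mg/L.

D ≈ 3.55 mg/L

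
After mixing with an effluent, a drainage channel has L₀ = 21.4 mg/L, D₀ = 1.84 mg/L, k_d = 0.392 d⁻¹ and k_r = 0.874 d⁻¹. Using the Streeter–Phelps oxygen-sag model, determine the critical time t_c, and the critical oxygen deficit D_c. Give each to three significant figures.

At the critical point dD/dt = 0, so k_d L₀ e^(−k_d t) = k_r D. Substituting D(t) from the Streeter–Phelps equation and solving for t gives
t_c = ln[(k_r/k_d)(1 − D₀(k_r−k_d)/(k_d L₀))] / (k_r−k_d).
Here k_r−k_d = 0.4820 d⁻¹ and 1 − D₀(k_r−k_d)/(k_d L₀) = 1 − 1.84×0.4820/(0.392×21.4) = 0.8943, so
t_c = ln(2.230 × 0.8943) / 0.4820 = 0.6901 / 0.4820 = 1.432 d.
L(t_c) = L₀ e^(−k_d t_c) = 21.4 × 0.5705 = 12.21 mg/L, and at the critical point k_r D_c = k_d L, so D_c = (0.392/0.874) × 12.21 = 5.476 mg/L.

t_c ≈ 1.43 d; D_c ≈ 5.48 mg/L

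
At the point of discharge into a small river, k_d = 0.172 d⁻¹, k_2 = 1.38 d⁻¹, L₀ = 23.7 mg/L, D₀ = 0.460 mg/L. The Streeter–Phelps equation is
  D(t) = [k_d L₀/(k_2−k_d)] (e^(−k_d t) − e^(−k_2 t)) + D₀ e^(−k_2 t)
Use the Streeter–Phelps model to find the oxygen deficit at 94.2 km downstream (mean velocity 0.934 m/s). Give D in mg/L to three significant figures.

Travel time t = x/v = 94.2 km / (0.934 m/s) = 94200 m / 0.934 m/s = 100900 s = 1.167 d.
k_d L₀/(k_2−k_d) = 0.172×23.7/(1.38−0.172) = 4.076/1.208 = 3.375 mg/L.
e^(−k_d t) = e^(−0.172×1.167) = 0.8181; e^(−k_2 t) = e^(−1.38×1.167) = 0.1997.
D = 3.375 × (0.8181 − 0.1997) + 0.460 × 0.1997 = 2.087 + 0.09187 = 2.179 mg/L.

D ≈ 2.18 mg/L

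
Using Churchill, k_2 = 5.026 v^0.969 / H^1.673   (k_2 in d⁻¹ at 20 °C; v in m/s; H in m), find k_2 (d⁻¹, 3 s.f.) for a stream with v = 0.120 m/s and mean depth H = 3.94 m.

k_2 ≈ 0.0650 d⁻¹

k_2 = 5.026 × 0.120^0.969 / 3.94^1.673 = 5.026 × 0.1282 / 9.914 = 0.06497 d⁻¹.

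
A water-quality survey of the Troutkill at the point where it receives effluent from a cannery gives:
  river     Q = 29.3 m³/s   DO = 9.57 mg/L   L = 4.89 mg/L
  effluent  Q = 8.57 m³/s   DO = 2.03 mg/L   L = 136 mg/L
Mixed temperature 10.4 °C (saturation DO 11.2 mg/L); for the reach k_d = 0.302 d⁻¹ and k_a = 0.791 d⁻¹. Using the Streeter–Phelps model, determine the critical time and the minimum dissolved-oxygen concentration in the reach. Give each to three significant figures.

Mixed DO = (29.3×9.57 + 8.57×2.03)/(29.3+8.57) = 297.8/37.87 = 7.864 mg/L.
Mixed L₀ = (29.3×4.89 + 8.57×136)/(37.87) = 1309/37.87 = 34.56 mg/L.
Initial deficit D₀ = C_s − DO₀ = 11.2 − 7.864 = 3.336 mg/L.
t_c = (1/0.4890) ln[(0.791/0.302)(1 − 3.336×0.4890/(0.302×34.56))] = 2.045 × ln(2.210) = 1.621 d.
D_c = (0.302/0.791) × 34.56 × e^(−0.302×1.621) = 0.3818 × 34.56 × 0.6128 = 8.086 mg/L.
Minimum DO = 11.2 − 8.086 = 3.114 mg/L.

t_c ≈ 1.62 d; minimum DO ≈ 3.11 mg/L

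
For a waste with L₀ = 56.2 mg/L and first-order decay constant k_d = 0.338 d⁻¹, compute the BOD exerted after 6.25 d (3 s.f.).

y ≈ 49.4 mg/L

y_t = L₀(1 − e^(−k_d t)) = 56.2 × (1 − e^(−0.338×6.25))
= 56.2 × (1 − 0.1209) = 56.2 × 0.8791 = 49.40 mg/L.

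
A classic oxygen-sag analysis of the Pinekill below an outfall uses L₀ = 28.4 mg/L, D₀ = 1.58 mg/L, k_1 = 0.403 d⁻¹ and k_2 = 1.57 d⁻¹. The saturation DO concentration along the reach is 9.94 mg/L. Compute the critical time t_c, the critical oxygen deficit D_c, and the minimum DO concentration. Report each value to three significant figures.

t_c ≈ 1.01 d; D_c ≈ 4.84 mg/L; min DO ≈ 5.10 mg/L

t_c = [1/(k_2−k_1)] ln[(k_2/k_1)(1 − D₀(k_2−k_1)/(k_1 L₀))]
= [1/(1.57−0.403)] ln[(1.57/0.403)(1 − 1.58×1.167/(0.403×28.4))]
= (1/1.167) ln[3.896 × 0.8389] = 0.8569 × ln(3.268) = 0.8569 × 1.184 = 1.015 d.
D_c = (k_1/k_2) L₀ e^(−k_1 t_c) = (0.403/1.57) × 28.4 × e^(−0.403×1.015) = 0.2567 × 28.4 × 0.6643 = 4.843 mg/L.
Minimum DO = C_s − D_c = 9.94 − 4.843 = 5.097 mg/L.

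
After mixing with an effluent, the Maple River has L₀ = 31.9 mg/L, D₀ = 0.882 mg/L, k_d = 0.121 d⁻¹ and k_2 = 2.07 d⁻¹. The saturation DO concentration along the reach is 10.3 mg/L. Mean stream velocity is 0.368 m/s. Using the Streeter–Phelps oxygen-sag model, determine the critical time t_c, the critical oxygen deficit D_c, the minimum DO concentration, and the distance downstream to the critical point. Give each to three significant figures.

t_c ≈ 1.15 d; D_c ≈ 1.62 mg/L; min DO ≈ 8.68 mg/L; x_c ≈ 36.7 km

At the critical point dD/dt = 0, so k_d L₀ e^(−k_d t) = k_2 D. Substituting D(t) from the Streeter–Phelps equation and solving for t gives
t_c = ln[(k_2/k_d)(1 − D₀(k_2−k_d)/(k_d L₀))] / (k_2−k_d).
Here k_2−k_d = 1.949 d⁻¹ and 1 − D₀(k_2−k_d)/(k_d L₀) = 1 − 0.882×1.949/(0.121×31.9) = 0.5546, so
t_c = ln(17.11 × 0.5546) / 1.949 = 2.250 / 1.949 = 1.154 d.
D_c = (k_d/k_2) L₀ e^(−k_d t_c) = (0.121/2.07) × 31.9 × e^(−0.121×1.154) = 0.05845 × 31.9 × 0.8696 = 1.622 mg/L.
Minimum DO = C_s − D_c = 10.3 − 1.622 = 8.678 mg/L.
x_c = v t_c = 0.368 m/s × 1.154 d × 86400 s/d = 36710 m ≈ 36.7 km.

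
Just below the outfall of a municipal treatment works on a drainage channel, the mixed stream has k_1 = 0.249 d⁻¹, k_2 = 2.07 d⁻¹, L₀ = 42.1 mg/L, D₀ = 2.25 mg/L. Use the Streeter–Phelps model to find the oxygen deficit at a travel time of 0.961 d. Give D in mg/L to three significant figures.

k_1 L₀/(k_2−k_1) = 0.249×42.1/(2.07−0.249) = 10.48/1.821 = 5.757 mg/L.
e^(−k_1 t) = e^(−0.249×0.9610) = 0.7872; e^(−k_2 t) = e^(−2.07×0.9610) = 0.1368.
D = 5.757 × (0.7872 − 0.1368) + 2.25 × 0.1368 = 3.744 + 0.3078 = 4.052 mg/L.

D ≈ 4.05 mg/L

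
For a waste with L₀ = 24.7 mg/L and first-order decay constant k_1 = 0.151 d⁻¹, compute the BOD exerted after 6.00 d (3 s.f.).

y_t = L₀(1 − e^(−k_1 t)) = 24.7 × (1 − e^(−0.151×6.00))
= 24.7 × (1 − 0.4041) = 24.7 × 0.5959 = 14.72 mg/L.

y ≈ 14.7 mg/L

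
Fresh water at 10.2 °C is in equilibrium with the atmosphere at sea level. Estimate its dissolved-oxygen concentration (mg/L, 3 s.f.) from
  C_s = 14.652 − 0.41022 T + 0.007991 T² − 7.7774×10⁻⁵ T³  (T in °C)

C_s ≈ 11.2 mg/L

C_s = 14.652 − 0.41022×10.2 + 0.007991×10.2² − 7.7774×10⁻⁵×10.2³ = 11.22 mg/L.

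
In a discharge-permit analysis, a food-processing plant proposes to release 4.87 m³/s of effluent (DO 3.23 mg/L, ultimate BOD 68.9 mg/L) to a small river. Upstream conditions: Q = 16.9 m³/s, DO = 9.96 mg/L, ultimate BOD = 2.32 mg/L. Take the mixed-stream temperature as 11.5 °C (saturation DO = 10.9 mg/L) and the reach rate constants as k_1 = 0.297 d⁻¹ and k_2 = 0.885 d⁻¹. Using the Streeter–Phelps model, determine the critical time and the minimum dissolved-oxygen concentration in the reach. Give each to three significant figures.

t_c ≈ 1.30 d; minimum DO ≈ 6.97 mg/L

Mixed DO = (16.9×9.96 + 4.87×3.23)/(16.9+4.87) = 184.1/21.77 = 8.454 mg/L.
Mixed L₀ = (16.9×2.32 + 4.87×68.9)/(21.77) = 374.8/21.77 = 17.21 mg/L.
Initial deficit D₀ = C_s − DO₀ = 10.9 − 8.454 = 2.446 mg/L.
t_c = (1/0.5880) ln[(0.885/0.297)(1 − 2.446×0.5880/(0.297×17.21))] = 1.701 × ln(2.142) = 1.295 d.
D_c = (0.297/0.885) × 17.21 × e^(−0.297×1.295) = 0.3356 × 17.21 × 0.6807 = 3.932 mg/L.
Minimum DO = 10.9 − 3.932 = 6.968 mg/L.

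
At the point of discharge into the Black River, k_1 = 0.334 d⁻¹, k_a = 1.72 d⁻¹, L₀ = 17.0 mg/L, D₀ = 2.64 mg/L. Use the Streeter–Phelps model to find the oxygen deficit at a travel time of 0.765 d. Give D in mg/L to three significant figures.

k_1 L₀/(k_a−k_1) = 0.334×17.0/(1.72−0.334) = 5.678/1.386 = 4.097 mg/L.
e^(−k_1 t) = e^(−0.334×0.7650) = 0.7745; e^(−k_a t) = e^(−1.72×0.7650) = 0.2683.
D = 4.097 × (0.7745 − 0.2683) + 2.64 × 0.2683 = 2.074 + 0.7082 = 2.782 mg/L.

D ≈ 2.78 mg/L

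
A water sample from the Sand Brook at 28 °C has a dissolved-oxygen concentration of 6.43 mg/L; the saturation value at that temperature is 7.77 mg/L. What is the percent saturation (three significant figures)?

82.8 % saturation

% saturation = C/C_s × 100 = 6.43/7.77 × 100 = 82.8 %.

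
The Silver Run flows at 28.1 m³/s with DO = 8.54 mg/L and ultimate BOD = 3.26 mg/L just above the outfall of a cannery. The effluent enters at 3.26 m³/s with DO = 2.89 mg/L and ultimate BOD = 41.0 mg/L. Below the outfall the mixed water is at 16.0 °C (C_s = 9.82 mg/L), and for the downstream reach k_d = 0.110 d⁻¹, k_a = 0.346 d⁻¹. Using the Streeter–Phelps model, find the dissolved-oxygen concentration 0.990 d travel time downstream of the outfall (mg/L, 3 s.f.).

DO ≈ 7.87 mg/L

Mixed DO = (28.1×8.54 + 3.26×2.89)/(28.1+3.26) = 249.4/31.36 = 7.953 mg/L.
Mixed L₀ = (28.1×3.26 + 3.26×41.0)/(31.36) = 225.3/31.36 = 7.183 mg/L.
Initial deficit D₀ = C_s − DO₀ = 9.82 − 7.953 = 1.867 mg/L.
D(0.990) = [0.110×7.183/(0.346−0.110)](e^(−0.110×0.990) − e^(−0.346×0.990)) + 1.867 e^(−0.346×0.990)
= 3.348 × (0.8968 − 0.7100) + 1.867 × 0.7100 = 1.951 mg/L.
DO = 9.82 − 1.951 = 7.869 mg/L.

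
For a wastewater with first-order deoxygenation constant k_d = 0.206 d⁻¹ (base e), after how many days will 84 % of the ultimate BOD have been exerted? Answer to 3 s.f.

t ≈ 8.90 d

y/L₀ = 1 − e^(−k_d t) = 0.84 ⇒ e^(−k_d t) = 0.160
t = −ln(0.160) / 0.206 = 1.833 / 0.206 = 8.896 d.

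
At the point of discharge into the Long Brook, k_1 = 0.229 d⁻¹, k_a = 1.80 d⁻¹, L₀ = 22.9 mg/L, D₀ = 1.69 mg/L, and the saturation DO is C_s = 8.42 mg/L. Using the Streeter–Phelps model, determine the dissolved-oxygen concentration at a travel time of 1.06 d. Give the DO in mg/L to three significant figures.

DO ≈ 6.05 mg/L

k_1 L₀/(k_a−k_1) = 0.229×22.9/(1.80−0.229) = 5.244/1.571 = 3.338 mg/L.
e^(−k_1 t) = e^(−0.229×1.060) = 0.7845; e^(−k_a t) = e^(−1.80×1.060) = 0.1484.
D = 3.338 × (0.7845 − 0.1484) + 1.69 × 0.1484 = 2.123 + 0.2508 = 2.374 mg/L.
DO = C_s − D = 8.42 − 2.374 = 6.046 mg/L.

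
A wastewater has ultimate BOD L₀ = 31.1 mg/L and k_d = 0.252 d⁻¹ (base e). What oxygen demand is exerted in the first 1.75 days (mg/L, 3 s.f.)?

y_t = L₀(1 − e^(−k_d t)) = 31.1 × (1 − e^(−0.252×1.75))
= 31.1 × (1 − 0.6434) = 31.1 × 0.3566 = 11.09 mg/L.

y ≈ 11.1 mg/L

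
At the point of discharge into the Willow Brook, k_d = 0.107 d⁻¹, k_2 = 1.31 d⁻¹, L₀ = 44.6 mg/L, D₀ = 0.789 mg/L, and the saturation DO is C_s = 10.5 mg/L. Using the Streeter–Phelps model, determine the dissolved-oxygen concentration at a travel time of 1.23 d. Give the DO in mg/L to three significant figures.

k_d L₀/(k_2−k_d) = 0.107×44.6/(1.31−0.107) = 4.772/1.203 = 3.967 mg/L.
e^(−k_d t) = e^(−0.107×1.230) = 0.8767; e^(−k_2 t) = e^(−1.31×1.230) = 0.1996.
D = 3.967 × (0.8767 − 0.1996) + 0.789 × 0.1996 = 2.686 + 0.1575 = 2.843 mg/L.
DO = C_s − D = 10.5 − 2.843 = 7.657 mg/L.

DO ≈ 7.66 mg/L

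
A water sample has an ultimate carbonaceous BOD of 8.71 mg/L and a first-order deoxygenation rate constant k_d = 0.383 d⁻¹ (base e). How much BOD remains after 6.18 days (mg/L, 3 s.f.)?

L ≈ 0.817 mg/L

L_t = L₀ e^(−k_d t) = 8.71 × e^(−0.383×6.18) = 8.71 × 0.09377 = 0.8167 mg/L.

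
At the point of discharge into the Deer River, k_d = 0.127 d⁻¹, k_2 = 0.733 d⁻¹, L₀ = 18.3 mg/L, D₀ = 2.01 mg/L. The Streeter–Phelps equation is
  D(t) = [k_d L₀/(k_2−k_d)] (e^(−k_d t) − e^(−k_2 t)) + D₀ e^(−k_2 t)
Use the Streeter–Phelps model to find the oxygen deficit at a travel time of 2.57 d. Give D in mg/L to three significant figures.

D ≈ 2.49 mg/L

k_d L₀/(k_2−k_d) = 0.127×18.3/(0.733−0.127) = 2.324/0.6060 = 3.835 mg/L.
e^(−k_d t) = e^(−0.127×2.570) = 0.7215; e^(−k_2 t) = e^(−0.733×2.570) = 0.1520.
D = 3.835 × (0.7215 − 0.1520) + 2.01 × 0.1520 = 2.184 + 0.3055 = 2.490 mg/L.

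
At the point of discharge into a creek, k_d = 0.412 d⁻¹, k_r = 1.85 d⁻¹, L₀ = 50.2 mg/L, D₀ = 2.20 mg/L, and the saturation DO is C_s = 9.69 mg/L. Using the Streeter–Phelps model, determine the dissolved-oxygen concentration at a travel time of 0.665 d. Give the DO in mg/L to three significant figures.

k_d L₀/(k_r−k_d) = 0.412×50.2/(1.85−0.412) = 20.68/1.438 = 14.38 mg/L.
e^(−k_d t) = e^(−0.412×0.6650) = 0.7603; e^(−k_r t) = e^(−1.85×0.6650) = 0.2922.
D = 14.38 × (0.7603 − 0.2922) + 2.20 × 0.2922 = 6.733 + 0.6429 = 7.376 mg/L.
DO = C_s − D = 9.69 − 7.376 = 2.314 mg/L.

DO ≈ 2.31 mg/L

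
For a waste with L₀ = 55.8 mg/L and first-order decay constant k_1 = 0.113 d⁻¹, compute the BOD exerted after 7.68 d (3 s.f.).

y ≈ 32.4 mg/L

y_t = L₀(1 − e^(−k_1 t)) = 55.8 × (1 − e^(−0.113×7.68))
= 55.8 × (1 − 0.4199) = 55.8 × 0.5801 = 32.37 mg/L.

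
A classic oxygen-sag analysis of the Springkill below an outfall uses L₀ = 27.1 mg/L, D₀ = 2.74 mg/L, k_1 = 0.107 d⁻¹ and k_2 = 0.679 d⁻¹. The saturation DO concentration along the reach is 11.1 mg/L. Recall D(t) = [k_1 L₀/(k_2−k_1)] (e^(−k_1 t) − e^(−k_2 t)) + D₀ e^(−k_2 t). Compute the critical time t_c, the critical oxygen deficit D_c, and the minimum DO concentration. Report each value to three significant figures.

At the critical point dD/dt = 0, so k_1 L₀ e^(−k_1 t) = k_2 D. Substituting D(t) from the Streeter–Phelps equation and solving for t gives
t_c = ln[(k_2/k_1)(1 − D₀(k_2−k_1)/(k_1 L₀))] / (k_2−k_1).
Here k_2−k_1 = 0.5720 d⁻¹ and 1 − D₀(k_2−k_1)/(k_1 L₀) = 1 − 2.74×0.5720/(0.107×27.1) = 0.4595, so
t_c = ln(6.346 × 0.4595) / 0.5720 = 1.070 / 0.5720 = 1.871 d.
D_c = (k_1/k_2) L₀ e^(−k_1 t_c) = (0.107/0.679) × 27.1 × e^(−0.107×1.871) = 0.1576 × 27.1 × 0.8186 = 3.496 mg/L.
Minimum DO = C_s − D_c = 11.1 − 3.496 = 7.604 mg/L.

t_c ≈ 1.87 d; D_c ≈ 3.50 mg/L; min DO ≈ 7.60 mg/L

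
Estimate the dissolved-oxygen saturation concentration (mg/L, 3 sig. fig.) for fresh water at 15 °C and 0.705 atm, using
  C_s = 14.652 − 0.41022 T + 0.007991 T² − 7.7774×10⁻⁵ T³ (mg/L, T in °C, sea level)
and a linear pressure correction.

C_s ≈ 7.07 mg/L

At sea level: C_s = 14.652 − 0.41022×15 + 0.007991×15² − 7.7774×10⁻⁵×15³ = 10.03 mg/L.
Pressure correction: C_s' = 10.03 × 0.705 = 7.074 mg/L.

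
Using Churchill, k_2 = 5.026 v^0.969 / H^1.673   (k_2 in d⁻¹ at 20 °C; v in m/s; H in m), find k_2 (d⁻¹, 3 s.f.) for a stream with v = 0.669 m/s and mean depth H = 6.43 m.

k_2 ≈ 0.151 d⁻¹

k_2 = 5.026 × 0.669^0.969 / 6.43^1.673 = 5.026 × 0.6774 / 22.50 = 0.1513 d⁻¹.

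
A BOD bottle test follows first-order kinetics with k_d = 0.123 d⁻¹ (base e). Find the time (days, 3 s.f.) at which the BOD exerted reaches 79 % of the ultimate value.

t ≈ 12.7 d

y/L₀ = 1 − e^(−k_d t) = 0.79 ⇒ e^(−k_d t) = 0.210
t = −ln(0.210) / 0.123 = 1.561 / 0.123 = 12.69 d.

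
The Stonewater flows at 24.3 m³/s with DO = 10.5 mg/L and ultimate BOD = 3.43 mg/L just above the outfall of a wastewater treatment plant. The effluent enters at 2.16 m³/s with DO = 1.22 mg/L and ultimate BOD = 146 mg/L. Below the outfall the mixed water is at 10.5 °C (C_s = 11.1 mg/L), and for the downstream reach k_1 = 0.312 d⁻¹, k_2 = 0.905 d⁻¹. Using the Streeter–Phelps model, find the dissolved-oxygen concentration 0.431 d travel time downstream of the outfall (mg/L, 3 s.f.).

Mixed DO = (24.3×10.5 + 2.16×1.22)/(24.3+2.16) = 257.8/26.46 = 9.742 mg/L.
Mixed L₀ = (24.3×3.43 + 2.16×146)/(26.46) = 398.7/26.46 = 15.07 mg/L.
Initial deficit D₀ = C_s − DO₀ = 11.1 − 9.742 = 1.358 mg/L.
D(0.431) = [0.312×15.07/(0.905−0.312)](e^(−0.312×0.431) − e^(−0.905×0.431)) + 1.358 e^(−0.905×0.431)
= 7.928 × (0.8742 − 0.6770) + 1.358 × 0.6770 = 2.482 mg/L.
DO = 11.1 − 2.482 = 8.618 mg/L.

DO ≈ 8.62 mg/L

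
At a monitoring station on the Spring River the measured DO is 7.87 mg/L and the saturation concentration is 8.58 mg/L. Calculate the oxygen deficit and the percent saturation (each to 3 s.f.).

D = C_s − C = 8.58 − 7.87 = 0.710 mg/L.
% saturation = 7.87/8.58 × 100 = 91.7 %.

D ≈ 0.710 mg/L; 91.7 % saturation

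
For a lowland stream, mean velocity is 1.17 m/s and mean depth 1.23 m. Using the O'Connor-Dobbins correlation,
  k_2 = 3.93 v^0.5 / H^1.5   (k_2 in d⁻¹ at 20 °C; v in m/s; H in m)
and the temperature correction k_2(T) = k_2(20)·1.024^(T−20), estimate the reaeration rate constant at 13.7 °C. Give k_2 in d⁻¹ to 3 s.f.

k_2(20) = 3.93 × 1.17^0.5 / 1.23^1.5 = 3.93 × 1.082 / 1.364 = 3.116 d⁻¹.
k_2(13.7) = 3.116 × 1.024^(13.7−20) = 3.116 × 0.8612 = 2.684 d⁻¹.

k_2 ≈ 2.68 d⁻¹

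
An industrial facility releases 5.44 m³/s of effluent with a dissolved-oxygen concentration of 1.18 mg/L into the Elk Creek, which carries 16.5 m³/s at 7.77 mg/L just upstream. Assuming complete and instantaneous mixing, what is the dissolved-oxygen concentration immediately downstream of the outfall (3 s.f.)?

6.14 mg/L

Flow-weighted mixing: C = (Q_r C_r + Q_w C_w)/(Q_r + Q_w)
= (16.5×7.77 + 5.44×1.18)/(16.5 + 5.44) = 134.6/21.94 = 6.136 mg/L.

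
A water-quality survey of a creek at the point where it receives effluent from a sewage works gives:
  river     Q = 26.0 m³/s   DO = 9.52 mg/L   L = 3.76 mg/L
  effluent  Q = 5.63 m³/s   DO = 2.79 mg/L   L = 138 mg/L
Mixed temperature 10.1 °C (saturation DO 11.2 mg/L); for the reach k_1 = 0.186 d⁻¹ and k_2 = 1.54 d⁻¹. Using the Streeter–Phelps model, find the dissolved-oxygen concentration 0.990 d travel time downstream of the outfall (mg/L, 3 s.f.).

DO ≈ 8.24 mg/L

Mixed DO = (26.0×9.52 + 5.63×2.79)/(26.0+5.63) = 263.2/31.63 = 8.322 mg/L.
Mixed L₀ = (26.0×3.76 + 5.63×138)/(31.63) = 874.7/31.63 = 27.65 mg/L.
Initial deficit D₀ = C_s − DO₀ = 11.2 − 8.322 = 2.878 mg/L.
D(0.990) = [0.186×27.65/(1.54−0.186)](e^(−0.186×0.990) − e^(−1.54×0.990)) + 2.878 e^(−1.54×0.990)
= 3.799 × (0.8318 − 0.2177) + 2.878 × 0.2177 = 2.959 mg/L.
DO = 11.2 − 2.959 = 8.241 mg/L.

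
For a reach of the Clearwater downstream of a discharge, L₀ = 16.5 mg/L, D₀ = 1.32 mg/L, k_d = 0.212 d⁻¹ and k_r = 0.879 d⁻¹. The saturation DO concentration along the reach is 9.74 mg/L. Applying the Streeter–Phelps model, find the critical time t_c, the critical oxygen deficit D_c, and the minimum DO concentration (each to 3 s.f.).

t_c = [1/(k_r−k_d)] ln[(k_r/k_d)(1 − D₀(k_r−k_d)/(k_d L₀))]
= [1/(0.879−0.212)] ln[(0.879/0.212)(1 − 1.32×0.6670/(0.212×16.5))]
= (1/0.6670) ln[4.146 × 0.7483] = 1.499 × ln(3.103) = 1.499 × 1.132 = 1.698 d.
D_c = (k_d/k_r) L₀ e^(−k_d t_c) = (0.212/0.879) × 16.5 × e^(−0.212×1.698) = 0.2412 × 16.5 × 0.6978 = 2.777 mg/L.
Minimum DO = C_s − D_c = 9.74 − 2.777 = 6.963 mg/L.

t_c ≈ 1.70 d; D_c ≈ 2.78 mg/L; min DO ≈ 6.96 mg/L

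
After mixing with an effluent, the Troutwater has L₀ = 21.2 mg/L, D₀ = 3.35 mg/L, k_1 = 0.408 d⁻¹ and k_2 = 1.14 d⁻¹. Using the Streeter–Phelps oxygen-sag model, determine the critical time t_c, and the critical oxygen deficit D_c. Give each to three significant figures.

At the critical point dD/dt = 0, so k_1 L₀ e^(−k_1 t) = k_2 D. Substituting D(t) from the Streeter–Phelps equation and solving for t gives
t_c = ln[(k_2/k_1)(1 − D₀(k_2−k_1)/(k_1 L₀))] / (k_2−k_1).
Here k_2−k_1 = 0.7320 d⁻¹ and 1 − D₀(k_2−k_1)/(k_1 L₀) = 1 − 3.35×0.7320/(0.408×21.2) = 0.7165, so
t_c = ln(2.794 × 0.7165) / 0.7320 = 0.6941 / 0.7320 = 0.9483 d.
D_c = (k_1/k_2) L₀ e^(−k_1 t_c) = (0.408/1.14) × 21.2 × e^(−0.408×0.9483) = 0.3579 × 21.2 × 0.6792 = 5.153 mg/L.

t_c ≈ 0.948 d; D_c ≈ 5.15 mg/L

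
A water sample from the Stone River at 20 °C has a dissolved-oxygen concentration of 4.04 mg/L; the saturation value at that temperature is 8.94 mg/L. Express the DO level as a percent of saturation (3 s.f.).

45.2 % saturation

% saturation = C/C_s × 100 = 4.04/8.94 × 100 = 45.2 %.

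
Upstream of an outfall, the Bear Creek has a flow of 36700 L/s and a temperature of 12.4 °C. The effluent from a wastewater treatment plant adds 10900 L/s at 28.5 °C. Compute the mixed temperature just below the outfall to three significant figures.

16.1 °C

Flow-weighted mixing: C = (Q_r C_r + Q_w C_w)/(Q_r + Q_w)
= (36700×12.4 + 10900×28.5)/(36700 + 10900) = 765700/47600 = 16.09 °C.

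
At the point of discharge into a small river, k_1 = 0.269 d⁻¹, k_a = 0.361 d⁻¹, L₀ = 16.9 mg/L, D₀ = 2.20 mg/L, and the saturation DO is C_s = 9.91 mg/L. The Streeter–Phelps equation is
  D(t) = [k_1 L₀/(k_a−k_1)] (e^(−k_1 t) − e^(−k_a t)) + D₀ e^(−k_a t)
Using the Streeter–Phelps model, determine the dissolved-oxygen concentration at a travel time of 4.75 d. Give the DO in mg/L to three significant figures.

k_1 L₀/(k_a−k_1) = 0.269×16.9/(0.361−0.269) = 4.546/0.09200 = 49.41 mg/L.
e^(−k_1 t) = e^(−0.269×4.750) = 0.2787; e^(−k_a t) = e^(−0.361×4.750) = 0.1800.
D = 49.41 × (0.2787 − 0.1800) + 2.20 × 0.1800 = 4.875 + 0.3960 = 5.271 mg/L.
DO = C_s − D = 9.91 − 5.271 = 4.639 mg/L.

DO ≈ 4.64 mg/L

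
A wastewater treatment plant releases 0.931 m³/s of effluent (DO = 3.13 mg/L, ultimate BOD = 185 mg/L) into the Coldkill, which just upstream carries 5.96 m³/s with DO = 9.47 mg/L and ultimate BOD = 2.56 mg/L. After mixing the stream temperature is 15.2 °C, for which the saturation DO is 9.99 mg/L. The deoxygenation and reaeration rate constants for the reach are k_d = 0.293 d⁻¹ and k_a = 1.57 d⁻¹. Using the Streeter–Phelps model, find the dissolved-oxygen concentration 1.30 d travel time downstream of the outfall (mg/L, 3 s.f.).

DO ≈ 6.36 mg/L

Mixed DO = (5.96×9.47 + 0.931×3.13)/(5.96+0.931) = 59.36/6.891 = 8.613 mg/L.
Mixed L₀ = (5.96×2.56 + 0.931×185)/(6.891) = 187.5/6.891 = 27.21 mg/L.
Initial deficit D₀ = C_s − DO₀ = 9.99 − 8.613 = 1.377 mg/L.
D(1.30) = [0.293×27.21/(1.57−0.293)](e^(−0.293×1.30) − e^(−1.57×1.30)) + 1.377 e^(−1.57×1.30)
= 6.243 × (0.6832 − 0.1299) + 1.377 × 0.1299 = 3.633 mg/L.
DO = 9.99 − 3.633 = 6.357 mg/L.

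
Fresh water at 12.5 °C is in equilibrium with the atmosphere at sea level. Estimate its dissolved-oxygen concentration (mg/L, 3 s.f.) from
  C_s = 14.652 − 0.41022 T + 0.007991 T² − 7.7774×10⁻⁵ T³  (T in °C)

C_s ≈ 10.6 mg/L

C_s = 14.652 − 0.41022×12.5 + 0.007991×12.5² − 7.7774×10⁻⁵×12.5³ = 10.62 mg/L.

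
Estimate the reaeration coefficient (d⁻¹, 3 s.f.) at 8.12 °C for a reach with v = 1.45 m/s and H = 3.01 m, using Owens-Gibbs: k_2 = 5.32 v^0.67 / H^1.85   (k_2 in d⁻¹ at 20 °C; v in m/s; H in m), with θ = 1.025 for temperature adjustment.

k_2(20) = 5.32 × 1.45^0.67 / 3.01^1.85 = 5.32 × 1.283 / 7.680 = 0.8885 d⁻¹.
k_2(8.12) = 0.8885 × 1.025^(8.12−20) = 0.8885 × 0.7458 = 0.6626 d⁻¹.

k_2 ≈ 0.663 d⁻¹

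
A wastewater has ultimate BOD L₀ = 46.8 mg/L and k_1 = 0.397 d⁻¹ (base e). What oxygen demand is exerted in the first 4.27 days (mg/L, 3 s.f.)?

y_t = L₀(1 − e^(−k_1 t)) = 46.8 × (1 − e^(−0.397×4.27))
= 46.8 × (1 − 0.1836) = 46.8 × 0.8164 = 38.21 mg/L.

y ≈ 38.2 mg/L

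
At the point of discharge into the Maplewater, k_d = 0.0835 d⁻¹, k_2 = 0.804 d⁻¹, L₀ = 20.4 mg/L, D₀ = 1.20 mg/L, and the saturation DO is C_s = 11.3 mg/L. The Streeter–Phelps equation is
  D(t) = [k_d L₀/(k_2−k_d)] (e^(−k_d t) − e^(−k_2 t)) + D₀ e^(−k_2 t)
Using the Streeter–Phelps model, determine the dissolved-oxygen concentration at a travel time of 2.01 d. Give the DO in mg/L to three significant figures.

DO ≈ 9.53 mg/L

k_d L₀/(k_2−k_d) = 0.0835×20.4/(0.804−0.0835) = 1.703/0.7205 = 2.364 mg/L.
e^(−k_d t) = e^(−0.0835×2.010) = 0.8455; e^(−k_2 t) = e^(−0.804×2.010) = 0.1987.
D = 2.364 × (0.8455 − 0.1987) + 1.20 × 0.1987 = 1.529 + 0.2384 = 1.768 mg/L.
DO = C_s − D = 11.3 − 1.768 = 9.532 mg/L.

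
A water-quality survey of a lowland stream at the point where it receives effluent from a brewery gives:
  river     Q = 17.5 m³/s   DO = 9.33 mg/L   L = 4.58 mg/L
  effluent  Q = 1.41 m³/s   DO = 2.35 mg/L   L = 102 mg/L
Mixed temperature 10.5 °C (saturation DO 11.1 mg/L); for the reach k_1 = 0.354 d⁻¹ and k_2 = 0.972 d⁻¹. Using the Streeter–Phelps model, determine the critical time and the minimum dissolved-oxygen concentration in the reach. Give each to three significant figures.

t_c ≈ 0.968 d; minimum DO ≈ 8.04 mg/L

Mixed DO = (17.5×9.33 + 1.41×2.35)/(17.5+1.41) = 166.6/18.91 = 8.810 mg/L.
Mixed L₀ = (17.5×4.58 + 1.41×102)/(18.91) = 224.0/18.91 = 11.84 mg/L.
Initial deficit D₀ = C_s − DO₀ = 11.1 − 8.810 = 2.290 mg/L.
t_c = (1/0.6180) ln[(0.972/0.354)(1 − 2.290×0.6180/(0.354×11.84))] = 1.618 × ln(1.819) = 0.9679 d.
D_c = (0.354/0.972) × 11.84 × e^(−0.354×0.9679) = 0.3642 × 11.84 × 0.7099 = 3.062 mg/L.
Minimum DO = 11.1 − 3.062 = 8.038 mg/L.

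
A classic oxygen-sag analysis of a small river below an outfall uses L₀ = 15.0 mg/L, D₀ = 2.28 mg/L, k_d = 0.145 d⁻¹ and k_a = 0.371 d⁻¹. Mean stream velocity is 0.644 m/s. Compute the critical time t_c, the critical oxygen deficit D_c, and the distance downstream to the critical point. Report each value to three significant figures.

At the critical point dD/dt = 0, so k_d L₀ e^(−k_d t) = k_a D. Substituting D(t) from the Streeter–Phelps equation and solving for t gives
t_c = ln[(k_a/k_d)(1 − D₀(k_a−k_d)/(k_d L₀))] / (k_a−k_d).
Here k_a−k_d = 0.2260 d⁻¹ and 1 − D₀(k_a−k_d)/(k_d L₀) = 1 − 2.28×0.2260/(0.145×15.0) = 0.7631, so
t_c = ln(2.559 × 0.7631) / 0.2260 = 0.6691 / 0.2260 = 2.961 d.
L(t_c) = L₀ e^(−k_d t_c) = 15.0 × 0.6510 = 9.765 mg/L, and at the critical point k_a D_c = k_d L, so D_c = (0.145/0.371) × 9.765 = 3.816 mg/L.
x_c = v t_c = 0.644 m/s × 2.961 d × 86400 s/d = 164700 m ≈ 165 km.

t_c ≈ 2.96 d; D_c ≈ 3.82 mg/L; x_c ≈ 165 km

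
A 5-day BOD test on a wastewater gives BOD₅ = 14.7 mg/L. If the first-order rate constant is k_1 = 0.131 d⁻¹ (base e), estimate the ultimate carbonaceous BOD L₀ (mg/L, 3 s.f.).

L₀ ≈ 30.6 mg/L

BOD₅ = L₀(1 − e^(−5k_1)) ⇒ L₀ = BOD₅ / (1 − e^(−5×0.131))
= 14.7 / (1 − 0.5194) = 14.7 / 0.4806 = 30.59 mg/L.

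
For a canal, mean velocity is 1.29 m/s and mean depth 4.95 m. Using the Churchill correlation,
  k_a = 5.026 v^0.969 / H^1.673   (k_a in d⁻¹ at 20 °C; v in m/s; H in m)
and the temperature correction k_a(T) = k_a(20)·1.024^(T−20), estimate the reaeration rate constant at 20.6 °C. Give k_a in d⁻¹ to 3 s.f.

k_a(20) = 5.026 × 1.29^0.969 / 4.95^1.673 = 5.026 × 1.280 / 14.52 = 0.4429 d⁻¹.
k_a(20.6) = 0.4429 × 1.024^(20.6−20) = 0.4429 × 1.014 = 0.4493 d⁻¹.

k_a ≈ 0.449 d⁻¹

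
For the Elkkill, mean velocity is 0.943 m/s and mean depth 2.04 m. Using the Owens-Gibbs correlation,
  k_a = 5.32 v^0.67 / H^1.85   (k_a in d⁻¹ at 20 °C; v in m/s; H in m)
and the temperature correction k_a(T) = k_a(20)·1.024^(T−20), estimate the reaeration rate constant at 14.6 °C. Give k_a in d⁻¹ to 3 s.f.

k_a(20) = 5.32 × 0.943^0.67 / 2.04^1.85 = 5.32 × 0.9614 / 3.740 = 1.368 d⁻¹.
k_a(14.6) = 1.368 × 1.024^(14.6−20) = 1.368 × 0.8798 = 1.203 d⁻¹.

k_a ≈ 1.20 d⁻¹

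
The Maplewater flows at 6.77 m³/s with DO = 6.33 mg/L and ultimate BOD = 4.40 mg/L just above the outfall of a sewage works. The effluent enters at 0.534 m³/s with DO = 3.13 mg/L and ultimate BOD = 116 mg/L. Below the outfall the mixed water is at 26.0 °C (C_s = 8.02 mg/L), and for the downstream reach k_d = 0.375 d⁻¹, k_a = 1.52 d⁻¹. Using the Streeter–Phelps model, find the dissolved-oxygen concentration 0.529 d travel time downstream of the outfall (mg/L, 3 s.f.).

Mixed DO = (6.77×6.33 + 0.534×3.13)/(6.77+0.534) = 44.53/7.304 = 6.096 mg/L.
Mixed L₀ = (6.77×4.40 + 0.534×116)/(7.304) = 91.73/7.304 = 12.56 mg/L.
Initial deficit D₀ = C_s − DO₀ = 8.02 − 6.096 = 1.924 mg/L.
D(0.529) = [0.375×12.56/(1.52−0.375)](e^(−0.375×0.529) − e^(−1.52×0.529)) + 1.924 e^(−1.52×0.529)
= 4.113 × (0.8201 − 0.4475) + 1.924 × 0.4475 = 2.393 mg/L.
DO = 8.02 − 2.393 = 5.627 mg/L.

DO ≈ 5.63 mg/L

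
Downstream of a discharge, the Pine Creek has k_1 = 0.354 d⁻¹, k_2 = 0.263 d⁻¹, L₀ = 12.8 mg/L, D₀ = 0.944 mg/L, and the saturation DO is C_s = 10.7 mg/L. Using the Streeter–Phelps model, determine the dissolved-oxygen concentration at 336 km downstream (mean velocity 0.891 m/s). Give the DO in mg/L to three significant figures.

Travel time t = x/v = 336 km / (0.891 m/s) = 336000 m / 0.891 m/s = 377100 s = 4.365 d.
k_1 L₀/(k_2−k_1) = 0.354×12.8/(0.263−0.354) = 4.531/-0.09100 = -49.79 mg/L.
e^(−k_1 t) = e^(−0.354×4.365) = 0.2133; e^(−k_2 t) = e^(−0.263×4.365) = 0.3173.
D = -49.79 × (0.2133 − 0.3173) + 0.944 × 0.3173 = 5.179 + 0.2995 = 5.478 mg/L.
DO = C_s − D = 10.7 − 5.478 = 5.222 mg/L.

DO ≈ 5.22 mg/L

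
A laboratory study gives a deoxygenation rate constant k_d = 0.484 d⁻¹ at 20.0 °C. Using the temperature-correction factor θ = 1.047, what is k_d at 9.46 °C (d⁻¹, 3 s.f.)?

k_d ≈ 0.298 d⁻¹

k_d(T₂) = k_d(T₁) · θ^(T₂−T₁) = 0.484 × 1.047^(9.46−20.0)
= 0.484 × 1.047^-10.5 = 0.484 × 0.6163 = 0.2983 d⁻¹.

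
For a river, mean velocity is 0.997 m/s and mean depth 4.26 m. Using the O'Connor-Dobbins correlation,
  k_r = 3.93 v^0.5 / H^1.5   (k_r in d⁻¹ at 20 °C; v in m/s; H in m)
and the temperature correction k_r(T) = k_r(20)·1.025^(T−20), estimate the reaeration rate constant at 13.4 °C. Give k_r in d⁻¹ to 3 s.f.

k_r ≈ 0.379 d⁻¹

k_r(20) = 3.93 × 0.997^0.5 / 4.26^1.5 = 3.93 × 0.9985 / 8.793 = 0.4463 d⁻¹.
k_r(13.4) = 0.4463 × 1.025^(13.4−20) = 0.4463 × 0.8496 = 0.3792 d⁻¹.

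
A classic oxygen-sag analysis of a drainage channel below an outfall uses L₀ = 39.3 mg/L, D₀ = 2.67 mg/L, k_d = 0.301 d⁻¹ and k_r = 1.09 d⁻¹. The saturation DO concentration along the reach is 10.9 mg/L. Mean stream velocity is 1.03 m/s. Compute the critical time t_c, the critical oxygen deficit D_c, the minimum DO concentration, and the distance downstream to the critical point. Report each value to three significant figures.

t_c ≈ 1.38 d; D_c ≈ 7.16 mg/L; min DO ≈ 3.74 mg/L; x_c ≈ 123 km

t_c = [1/(k_r−k_d)] ln[(k_r/k_d)(1 − D₀(k_r−k_d)/(k_d L₀))]
= [1/(1.09−0.301)] ln[(1.09/0.301)(1 − 2.67×0.7890/(0.301×39.3))]
= (1/0.7890) ln[3.621 × 0.8219] = 1.267 × ln(2.976) = 1.267 × 1.091 = 1.382 d.
L(t_c) = L₀ e^(−k_d t_c) = 39.3 × 0.6596 = 25.92 mg/L, and at the critical point k_r D_c = k_d L, so D_c = (0.301/1.09) × 25.92 = 7.159 mg/L.
Minimum DO = C_s − D_c = 10.9 − 7.159 = 3.741 mg/L.
x_c = v t_c = 1.03 m/s × 1.382 d × 86400 s/d = 123000 m ≈ 123 km.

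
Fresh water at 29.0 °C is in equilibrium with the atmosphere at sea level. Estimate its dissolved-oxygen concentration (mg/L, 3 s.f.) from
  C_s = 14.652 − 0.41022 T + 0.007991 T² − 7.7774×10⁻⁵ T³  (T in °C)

C_s ≈ 7.58 mg/L

C_s = 14.652 − 0.41022×29.0 + 0.007991×29.0² − 7.7774×10⁻⁵×29.0³ = 7.579 mg/L.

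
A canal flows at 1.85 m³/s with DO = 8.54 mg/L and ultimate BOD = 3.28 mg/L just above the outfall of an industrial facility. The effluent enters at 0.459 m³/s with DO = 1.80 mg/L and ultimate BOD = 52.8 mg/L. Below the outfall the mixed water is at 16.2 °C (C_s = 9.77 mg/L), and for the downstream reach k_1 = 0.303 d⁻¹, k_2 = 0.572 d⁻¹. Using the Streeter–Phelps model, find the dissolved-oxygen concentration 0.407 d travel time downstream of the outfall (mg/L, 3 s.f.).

Mixed DO = (1.85×8.54 + 0.459×1.80)/(1.85+0.459) = 16.63/2.309 = 7.200 mg/L.
Mixed L₀ = (1.85×3.28 + 0.459×52.8)/(2.309) = 30.30/2.309 = 13.12 mg/L.
Initial deficit D₀ = C_s − DO₀ = 9.77 − 7.200 = 2.570 mg/L.
D(0.407) = [0.303×13.12/(0.572−0.303)](e^(−0.303×0.407) − e^(−0.572×0.407)) + 2.570 e^(−0.572×0.407)
= 14.78 × (0.8840 − 0.7923) + 2.570 × 0.7923 = 3.391 mg/L.
DO = 9.77 − 3.391 = 6.379 mg/L.

DO ≈ 6.38 mg/L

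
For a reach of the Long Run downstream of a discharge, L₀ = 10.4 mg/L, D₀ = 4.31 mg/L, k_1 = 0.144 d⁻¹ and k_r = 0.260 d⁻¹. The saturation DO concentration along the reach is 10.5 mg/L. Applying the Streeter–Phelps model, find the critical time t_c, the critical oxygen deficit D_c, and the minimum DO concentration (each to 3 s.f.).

t_c ≈ 1.59 d; D_c ≈ 4.58 mg/L; min DO ≈ 5.92 mg/L

At the critical point dD/dt = 0, so k_1 L₀ e^(−k_1 t) = k_r D. Substituting D(t) from the Streeter–Phelps equation and solving for t gives
t_c = ln[(k_r/k_1)(1 − D₀(k_r−k_1)/(k_1 L₀))] / (k_r−k_1).
Here k_r−k_1 = 0.1160 d⁻¹ and 1 − D₀(k_r−k_1)/(k_1 L₀) = 1 − 4.31×0.1160/(0.144×10.4) = 0.6662, so
t_c = ln(1.806 × 0.6662) / 0.1160 = 0.1846 / 0.1160 = 1.592 d.
L(t_c) = L₀ e^(−k_1 t_c) = 10.4 × 0.7952 = 8.270 mg/L, and at the critical point k_r D_c = k_1 L, so D_c = (0.144/0.260) × 8.270 = 4.580 mg/L.
Minimum DO = C_s − D_c = 10.5 − 4.580 = 5.920 mg/L.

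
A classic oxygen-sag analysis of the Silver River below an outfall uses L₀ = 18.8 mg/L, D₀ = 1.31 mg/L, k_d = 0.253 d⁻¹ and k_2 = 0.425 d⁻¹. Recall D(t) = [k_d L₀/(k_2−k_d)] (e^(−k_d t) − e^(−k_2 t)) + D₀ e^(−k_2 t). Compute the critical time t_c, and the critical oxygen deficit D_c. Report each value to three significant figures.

With k_2/k_d = 1.680 and 1 − D₀(k_2−k_d)/(k_d L₀) = 0.9526,
t_c = ln(1.680 × 0.9526) / (0.425 − 0.253) = ln(1.600) / 0.1720 = 0.4702/0.1720 = 2.734 d.
L(t_c) = L₀ e^(−k_d t_c) = 18.8 × 0.5008 = 9.415 mg/L, and at the critical point k_2 D_c = k_d L, so D_c = (0.253/0.425) × 9.415 = 5.605 mg/L.

t_c ≈ 2.73 d; D_c ≈ 5.60 mg/L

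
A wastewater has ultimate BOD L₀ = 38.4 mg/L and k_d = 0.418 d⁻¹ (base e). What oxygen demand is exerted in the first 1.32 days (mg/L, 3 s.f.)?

y_t = L₀(1 − e^(−k_d t)) = 38.4 × (1 − e^(−0.418×1.32))
= 38.4 × (1 − 0.5759) = 38.4 × 0.4241 = 16.28 mg/L.

y ≈ 16.3 mg/L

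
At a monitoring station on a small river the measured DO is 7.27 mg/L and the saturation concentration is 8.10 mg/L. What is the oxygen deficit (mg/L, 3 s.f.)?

D ≈ 0.830 mg/L

D = C_s − C = 8.10 − 7.27 = 0.830 mg/L.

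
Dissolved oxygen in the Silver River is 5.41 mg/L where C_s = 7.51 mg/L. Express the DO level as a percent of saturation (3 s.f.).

72.0 % saturation

% saturation = C/C_s × 100 = 5.41/7.51 × 100 = 72.0 %.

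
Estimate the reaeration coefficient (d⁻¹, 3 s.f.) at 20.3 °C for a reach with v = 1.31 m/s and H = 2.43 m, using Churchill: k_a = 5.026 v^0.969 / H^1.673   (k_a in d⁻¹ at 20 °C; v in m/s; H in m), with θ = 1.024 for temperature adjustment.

k_a ≈ 1.49 d⁻¹

k_a(20) = 5.026 × 1.31^0.969 / 2.43^1.673 = 5.026 × 1.299 / 4.417 = 1.478 d⁻¹.
k_a(20.3) = 1.478 × 1.024^(20.3−20) = 1.478 × 1.007 = 1.489 d⁻¹.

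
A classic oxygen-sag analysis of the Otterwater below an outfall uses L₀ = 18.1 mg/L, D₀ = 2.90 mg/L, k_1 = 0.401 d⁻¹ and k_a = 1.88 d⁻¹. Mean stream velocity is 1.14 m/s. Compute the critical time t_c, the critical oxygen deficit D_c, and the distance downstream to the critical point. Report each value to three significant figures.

t_c ≈ 0.440 d; D_c ≈ 3.24 mg/L; x_c ≈ 43.4 km

With k_a/k_1 = 4.688 and 1 − D₀(k_a−k_1)/(k_1 L₀) = 0.4091,
t_c = ln(4.688 × 0.4091) / (1.88 − 0.401) = ln(1.918) / 1.479 = 0.6512/1.479 = 0.4403 d.
L(t_c) = L₀ e^(−k_1 t_c) = 18.1 × 0.8382 = 15.17 mg/L, and at the critical point k_a D_c = k_1 L, so D_c = (0.401/1.88) × 15.17 = 3.236 mg/L.
x_c = v t_c = 1.14 m/s × 0.4403 d × 86400 s/d = 43370 m ≈ 43.4 km.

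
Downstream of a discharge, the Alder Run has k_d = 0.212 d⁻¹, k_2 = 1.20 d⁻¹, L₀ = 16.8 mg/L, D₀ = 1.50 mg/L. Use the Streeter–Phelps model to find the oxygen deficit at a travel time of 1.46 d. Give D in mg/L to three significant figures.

k_d L₀/(k_2−k_d) = 0.212×16.8/(1.20−0.212) = 3.562/0.9880 = 3.605 mg/L.
e^(−k_d t) = e^(−0.212×1.460) = 0.7338; e^(−k_2 t) = e^(−1.20×1.460) = 0.1734.
D = 3.605 × (0.7338 − 0.1734) + 1.50 × 0.1734 = 2.020 + 0.2601 = 2.280 mg/L.

D ≈ 2.28 mg/L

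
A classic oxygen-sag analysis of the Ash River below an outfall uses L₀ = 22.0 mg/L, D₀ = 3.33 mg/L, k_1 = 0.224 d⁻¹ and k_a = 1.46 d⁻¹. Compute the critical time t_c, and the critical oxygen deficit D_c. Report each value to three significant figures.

With k_a/k_1 = 6.518 and 1 − D₀(k_a−k_1)/(k_1 L₀) = 0.1648,
t_c = ln(6.518 × 0.1648) / (1.46 − 0.224) = ln(1.074) / 1.236 = 0.07151/1.236 = 0.05785 d.
D_c = (k_1/k_a) L₀ e^(−k_1 t_c) = (0.224/1.46) × 22.0 × e^(−0.224×0.05785) = 0.1534 × 22.0 × 0.9871 = 3.332 mg/L.

t_c ≈ 0.0579 d; D_c ≈ 3.33 mg/L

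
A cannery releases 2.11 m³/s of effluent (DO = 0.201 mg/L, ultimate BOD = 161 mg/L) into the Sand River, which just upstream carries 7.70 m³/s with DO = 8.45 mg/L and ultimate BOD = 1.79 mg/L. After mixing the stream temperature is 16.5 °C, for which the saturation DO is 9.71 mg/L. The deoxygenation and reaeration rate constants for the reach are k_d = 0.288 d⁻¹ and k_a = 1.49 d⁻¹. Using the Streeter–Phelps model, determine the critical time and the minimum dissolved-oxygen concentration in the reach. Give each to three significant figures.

t_c ≈ 1.01 d; minimum DO ≈ 4.50 mg/L

Mixed DO = (7.70×8.45 + 2.11×0.201)/(7.70+2.11) = 65.49/9.810 = 6.676 mg/L.
Mixed L₀ = (7.70×1.79 + 2.11×161)/(9.810) = 353.5/9.810 = 36.03 mg/L.
Initial deficit D₀ = C_s − DO₀ = 9.71 − 6.676 = 3.034 mg/L.
t_c = (1/1.202) ln[(1.49/0.288)(1 − 3.034×1.202/(0.288×36.03))] = 0.8319 × ln(3.355) = 1.007 d.
D_c = (0.288/1.49) × 36.03 × e^(−0.288×1.007) = 0.1933 × 36.03 × 0.7482 = 5.211 mg/L.
Minimum DO = 9.71 − 5.211 = 4.499 mg/L.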